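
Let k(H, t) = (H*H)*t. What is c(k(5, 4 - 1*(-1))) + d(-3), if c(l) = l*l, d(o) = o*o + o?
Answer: 15631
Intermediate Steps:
d(o) = o + o**2 (d(o) = o**2 + o = o + o**2)
k(H, t) = t*H**2 (k(H, t) = H**2*t = t*H**2)
c(l) = l**2
c(k(5, 4 - 1*(-1))) + d(-3) = ((4 - 1*(-1))*5**2)**2 - 3*(1 - 3) = ((4 + 1)*25)**2 - 3*(-2) = (5*25)**2 + 6 = 125**2 + 6 = 15625 + 6 = 15631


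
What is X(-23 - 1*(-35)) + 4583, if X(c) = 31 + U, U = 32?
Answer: 4646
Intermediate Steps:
X(c) = 63 (X(c) = 31 + 32 = 63)
X(-23 - 1*(-35)) + 4583 = 63 + 4583 = 4646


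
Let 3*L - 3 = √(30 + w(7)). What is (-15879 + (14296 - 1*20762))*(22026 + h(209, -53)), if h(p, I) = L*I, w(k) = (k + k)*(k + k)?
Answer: -490986685 + 1184285*√226/3 ≈ -4.8505e+8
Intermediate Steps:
w(k) = 4*k² (w(k) = (2*k)*(2*k) = 4*k²)
L = 1 + √226/3 (L = 1 + √(30 + 4*7²)/3 = 1 + √(30 + 4*49)/3 = 1 + √(30 + 196)/3 = 1 + √226/3 ≈ 6.0111)
h(p, I) = I*(1 + √226/3) (h(p, I) = (1 + √226/3)*I = I*(1 + √226/3))
(-15879 + (14296 - 1*20762))*(22026 + h(209, -53)) = (-15879 + (14296 - 1*20762))*(22026 + (⅓)*(-53)*(3 + √226)) = (-15879 + (14296 - 20762))*(22026 + (-53 - 53*√226/3)) = (-15879 - 6466)*(21973 - 53*√226/3) = -22345*(21973 - 53*√226/3) = -490986685 + 1184285*√226/3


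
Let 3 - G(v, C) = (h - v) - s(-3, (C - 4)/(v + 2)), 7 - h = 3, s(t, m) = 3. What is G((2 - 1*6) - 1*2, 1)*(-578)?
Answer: 2312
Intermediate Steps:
h = 4 (h = 7 - 1*3 = 7 - 3 = 4)
G(v, C) = 2 + v (G(v, C) = 3 - ((4 - v) - 1*3) = 3 - ((4 - v) - 3) = 3 - (1 - v) = 3 + (-1 + v) = 2 + v)
G((2 - 1*6) - 1*2, 1)*(-578) = (2 + ((2 - 1*6) - 1*2))*(-578) = (2 + ((2 - 6) - 2))*(-578) = (2 + (-4 - 2))*(-578) = (2 - 6)*(-578) = -4*(-578) = 2312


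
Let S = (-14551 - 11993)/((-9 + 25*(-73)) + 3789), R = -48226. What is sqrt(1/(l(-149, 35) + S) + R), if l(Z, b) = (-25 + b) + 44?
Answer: I*sqrt(301176456512946)/79026 ≈ 219.6*I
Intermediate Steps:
l(Z, b) = 19 + b
S = -26544/1955 (S = -26544/((-9 - 1825) + 3789) = -26544/(-1834 + 3789) = -26544/1955 ≈ -13.577)
sqrt(1/(l(-149, 35) + S) + R) = sqrt(1/((19 + 35) - 26544/1955) - 48226) = sqrt(1/(54 - 26544/1955) - 48226) = sqrt(1/(79026/1955) - 48226) = sqrt(1955/79026 - 48226) = sqrt(-3811105921/79026) = I*sqrt(301176456512946)/79026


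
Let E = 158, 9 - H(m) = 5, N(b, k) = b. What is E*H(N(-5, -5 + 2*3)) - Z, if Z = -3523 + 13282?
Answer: -9127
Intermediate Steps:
H(m) = 4 (H(m) = 9 - 1*5 = 9 - 5 = 4)
Z = 9759
E*H(N(-5, -5 + 2*3)) - Z = 158*4 - 1*9759 = 632 - 9759 = -9127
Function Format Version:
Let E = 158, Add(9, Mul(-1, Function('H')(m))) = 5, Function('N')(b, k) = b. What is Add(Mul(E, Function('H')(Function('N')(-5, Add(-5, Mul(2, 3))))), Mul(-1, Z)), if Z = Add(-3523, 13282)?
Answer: -9127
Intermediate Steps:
Function('H')(m) = 4 (Function('H')(m) = Add(9, Mul(-1, 5)) = Add(9, -5) = 4)
Z = 9759
Add(Mul(E, Function('H')(Function('N')(-5, Add(-5, Mul(2, 3))))), Mul(-1, Z)) = Add(Mul(158, 4), Mul(-1, 9759)) = Add(632, -9759) = -9127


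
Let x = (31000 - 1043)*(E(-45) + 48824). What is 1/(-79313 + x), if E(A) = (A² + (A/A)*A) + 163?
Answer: 1/1526739106 ≈ 6.5499e-10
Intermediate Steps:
E(A) = 163 + A + A² (E(A) = (A² + 1*A) + 163 = (A² + A) + 163 = (A + A²) + 163 = 163 + A + A²)
x = 1526818419 (x = (31000 - 1043)*((163 - 45 + (-45)²) + 48824) = 29957*((163 - 45 + 2025) + 48824) = 29957*(2143 + 48824) = 29957*50967 = 1526818419)
1/(-79313 + x) = 1/(-79313 + 1526818419) = 1/1526739106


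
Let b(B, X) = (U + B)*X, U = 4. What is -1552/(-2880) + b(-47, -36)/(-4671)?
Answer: 6461/31140 ≈ 0.20748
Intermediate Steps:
b(B, X) = X*(4 + B) (b(B, X) = (4 + B)*X = X*(4 + B))
-1552/(-2880) + b(-47, -36)/(-4671) = -1552/(-2880) - 36*(4 - 47)/(-4671) = -1552*(-1/2880) - 36*(-43)*(-1/4671) = 97/180 + 1548*(-1/4671) = 97/180 - 172/519 = 6461/31140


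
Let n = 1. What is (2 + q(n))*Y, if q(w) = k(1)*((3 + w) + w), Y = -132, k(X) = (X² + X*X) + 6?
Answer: -5544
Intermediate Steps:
k(X) = 6 + 2*X² (k(X) = (X² + X²) + 6 = 2*X² + 6 = 6 + 2*X²)
q(w) = 24 + 16*w (q(w) = (6 + 2*1²)*((3 + w) + w) = (6 + 2*1)*(3 + 2*w) = (6 + 2)*(3 + 2*w) = 8*(3 + 2*w) = 24 + 16*w)
(2 + q(n))*Y = (2 + (24 + 16*1))*(-132) = (2 + (24 + 16))*(-132) = (2 + 40)*(-132) = 42*(-132) = -5544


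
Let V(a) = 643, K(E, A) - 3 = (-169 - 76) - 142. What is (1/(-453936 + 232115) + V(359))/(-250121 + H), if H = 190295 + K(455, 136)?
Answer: -2641313/247330415 ≈ -0.010679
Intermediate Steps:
K(E, A) = -384 (K(E, A) = 3 + ((-169 - 76) - 142) = 3 + (-245 - 142) = 3 - 387 = -384)
H = 189911 (H = 190295 - 384 = 189911)
(1/(-453936 + 232115) + V(359))/(-250121 + H) = (1/(-453936 + 232115) + 643)/(-250121 + 189911) = (1/(-221821) + 643)/(-60210) = (-1/221821 + 643)*(-1/60210) = (142630902/221821)*(-1/60210) = -2641313/247330415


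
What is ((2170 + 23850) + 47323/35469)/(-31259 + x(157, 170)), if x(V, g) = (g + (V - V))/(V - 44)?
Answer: -2219009137/2665530819 ≈ -0.83248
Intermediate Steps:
x(V, g) = g/(-44 + V) (x(V, g) = (g + 0)/(-44 + V) = g/(-44 + V))
((2170 + 23850) + 47323/35469)/(-31259 + x(157, 170)) = ((2170 + 23850) + 47323/35469)/(-31259 + 170/(-44 + 157)) = (26020 + 47323*(1/35469))/(-31259 + 170/113) = (26020 + 47323/35469)/(-31259 + 170*(1/113)) = 922950703/(35469*(-31259 + 170/113)) = 922950703/(35469*(-3532097/113)) = (922950703/35469)*(-113/3532097) = -2219009137/2665530819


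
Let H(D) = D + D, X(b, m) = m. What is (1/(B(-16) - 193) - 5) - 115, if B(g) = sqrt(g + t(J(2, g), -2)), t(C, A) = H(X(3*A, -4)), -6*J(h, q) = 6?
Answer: -4472953/37273 - 2*I*sqrt(6)/37273 ≈ -120.01 - 0.00013143*I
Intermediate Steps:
J(h, q) = -1 (J(h, q) = -1/6*6 = -1)
H(D) = 2*D
t(C, A) = -8 (t(C, A) = 2*(-4) = -8)
B(g) = sqrt(-8 + g) (B(g) = sqrt(g - 8) = sqrt(-8 + g))
(1/(B(-16) - 193) - 5) - 115 = (1/(sqrt(-8 - 16) - 193) - 5) - 115 = (1/(sqrt(-24) - 193) - 5) - 115 = (1/(2*I*sqrt(6) - 193) - 5) - 115 = (1/(-193 + 2*I*sqrt(6)) - 5) - 115 = (-5 + 1/(-193 + 2*I*sqrt(6))) - 115 = -120 + 1/(-193 + 2*I*sqrt(6))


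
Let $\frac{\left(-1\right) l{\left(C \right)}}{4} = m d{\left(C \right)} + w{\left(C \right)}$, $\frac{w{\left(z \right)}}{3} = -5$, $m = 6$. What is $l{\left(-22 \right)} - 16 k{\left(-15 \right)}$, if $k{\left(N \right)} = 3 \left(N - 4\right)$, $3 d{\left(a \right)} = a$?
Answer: $1148$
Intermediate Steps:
$d{\left(a \right)} = \frac{a}{3}$
$w{\left(z \right)} = -15$ ($w{\left(z \right)} = 3 \left(-5\right) = -15$)
$l{\left(C \right)} = 60 - 8 C$ ($l{\left(C \right)} = - 4 \left(6 \frac{C}{3} - 15\right) = - 4 \left(2 C - 15\right) = - 4 \left(-15 + 2 C\right) = 60 - 8 C$)
$k{\left(N \right)} = -12 + 3 N$ ($k{\left(N \right)} = 3 \left(-4 + N\right) = -12 + 3 N$)
$l{\left(-22 \right)} - 16 k{\left(-15 \right)} = \left(60 - -176\right) - 16 \left(-12 + 3 \left(-15\right)\right) = \left(60 + 176\right) - 16 \left(-12 - 45\right) = 236 - -912 = 236 + 912 = 1148$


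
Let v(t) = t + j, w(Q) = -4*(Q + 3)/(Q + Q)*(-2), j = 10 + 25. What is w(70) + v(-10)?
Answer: 1021/35 ≈ 29.171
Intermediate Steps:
j = 35
w(Q) = 4*(3 + Q)/Q (w(Q) = -4*(3 + Q)/(2*Q)*(-2) = -4*(3 + Q)*1/(2*Q)*(-2) = -2*(3 + Q)/Q*(-2) = 4*(3 + Q)/Q)
v(t) = 35 + t (v(t) = t + 35 = 35 + t)
w(70) + v(-10) = (4 + 12/70) + (35 - 10) = (4 + 12*(1/70)) + 25 = (4 + 6/35) + 25 = 146/35 + 25 = 1021/35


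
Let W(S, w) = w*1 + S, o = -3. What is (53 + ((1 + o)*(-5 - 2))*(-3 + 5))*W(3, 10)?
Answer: 1053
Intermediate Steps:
W(S, w) = S + w (W(S, w) = w + S = S + w)
(53 + ((1 + o)*(-5 - 2))*(-3 + 5))*W(3, 10) = (53 + ((1 - 3)*(-5 - 2))*(-3 + 5))*(3 + 10) = (53 - 2*(-7)*2)*13 = (53 + 14*2)*13 = (53 + 28)*13 = 81*13 = 1053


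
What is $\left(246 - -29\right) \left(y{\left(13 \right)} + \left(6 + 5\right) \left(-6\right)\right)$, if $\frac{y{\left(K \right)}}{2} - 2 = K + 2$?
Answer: $-8800$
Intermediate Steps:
$y{\left(K \right)} = 8 + 2 K$ ($y{\left(K \right)} = 4 + 2 \left(K + 2\right) = 4 + 2 \left(2 + K\right) = 4 + \left(4 + 2 K\right) = 8 + 2 K$)
$\left(246 - -29\right) \left(y{\left(13 \right)} + \left(6 + 5\right) \left(-6\right)\right) = \left(246 - -29\right) \left(\left(8 + 2 \cdot 13\right) + \left(6 + 5\right) \left(-6\right)\right) = \left(246 + 29\right) \left(\left(8 + 26\right) + 11 \left(-6\right)\right) = 275 \left(34 - 66\right) = 275 \left(-32\right) = -8800$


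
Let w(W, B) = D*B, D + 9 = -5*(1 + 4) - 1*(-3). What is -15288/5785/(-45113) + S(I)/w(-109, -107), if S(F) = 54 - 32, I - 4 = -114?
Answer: 445557062/66589720345 ≈ 0.0066911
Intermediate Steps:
I = -110 (I = 4 - 114 = -110)
S(F) = 22
D = -31 (D = -9 + (-5*(1 + 4) - 1*(-3)) = -9 + (-5*5 + 3) = -9 + (-25 + 3) = -9 - 22 = -31)
w(W, B) = -31*B
-15288/5785/(-45113) + S(I)/w(-109, -107) = -15288/5785/(-45113) + 22/((-31*(-107))) = -15288*1/5785*(-1/45113) + 22/3317 = -1176/445*(-1/45113) + 22*(1/3317) = 1176/20075285 + 22/3317 = 445557062/66589720345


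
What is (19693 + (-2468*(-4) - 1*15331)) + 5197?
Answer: 19431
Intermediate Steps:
(19693 + (-2468*(-4) - 1*15331)) + 5197 = (19693 + (9872 - 15331)) + 5197 = (19693 - 5459) + 5197 = 14234 + 5197 = 19431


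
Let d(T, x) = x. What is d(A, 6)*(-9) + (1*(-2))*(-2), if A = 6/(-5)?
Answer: -50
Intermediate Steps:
A = -6/5 (A = 6*(-⅕) = -6/5 ≈ -1.2000)
d(A, 6)*(-9) + (1*(-2))*(-2) = 6*(-9) + (1*(-2))*(-2) = -54 - 2*(-2) = -54 + 4 = -50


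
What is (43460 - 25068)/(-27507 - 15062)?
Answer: -18392/42569 ≈ -0.43205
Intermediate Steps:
(43460 - 25068)/(-27507 - 15062) = 18392/(-42569) = 18392*(-1/42569) = -18392/42569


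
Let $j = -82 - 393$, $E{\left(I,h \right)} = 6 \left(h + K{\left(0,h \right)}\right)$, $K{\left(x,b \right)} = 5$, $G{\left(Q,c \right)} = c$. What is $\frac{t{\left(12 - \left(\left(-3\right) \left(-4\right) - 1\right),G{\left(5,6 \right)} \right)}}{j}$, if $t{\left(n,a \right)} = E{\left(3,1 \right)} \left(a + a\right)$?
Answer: $- \frac{432}{475} \approx -0.90947$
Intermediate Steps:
$E{\left(I,h \right)} = 30 + 6 h$ ($E{\left(I,h \right)} = 6 \left(h + 5\right) = 6 \left(5 + h\right) = 30 + 6 h$)
$j = -475$ ($j = -82 - 393 = -475$)
$t{\left(n,a \right)} = 72 a$ ($t{\left(n,a \right)} = \left(30 + 6 \cdot 1\right) \left(a + a\right) = \left(30 + 6\right) 2 a = 36 \cdot 2 a = 72 a$)
$\frac{t{\left(12 - \left(\left(-3\right) \left(-4\right) - 1\right),G{\left(5,6 \right)} \right)}}{j} = \frac{72 \cdot 6}{-475} = 432 \left(- \frac{1}{475}\right) = - \frac{432}{475}$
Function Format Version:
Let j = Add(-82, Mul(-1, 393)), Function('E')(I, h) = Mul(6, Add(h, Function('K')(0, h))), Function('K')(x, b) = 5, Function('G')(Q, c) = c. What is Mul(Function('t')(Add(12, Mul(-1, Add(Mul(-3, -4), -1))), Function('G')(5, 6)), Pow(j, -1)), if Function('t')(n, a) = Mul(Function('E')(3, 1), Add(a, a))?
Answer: Rational(-432, 475) ≈ -0.90947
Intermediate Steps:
Function('E')(I, h) = Add(30, Mul(6, h)) (Function('E')(I, h) = Mul(6, Add(h, 5)) = Mul(6, Add(5, h)) = Add(30, Mul(6, h)))
j = -475 (j = Add(-82, -393) = -475)
Function('t')(n, a) = Mul(72, a) (Function('t')(n, a) = Mul(Add(30, Mul(6, 1)), Add(a, a)) = Mul(Add(30, 6), Mul(2, a)) = Mul(36, Mul(2, a)) = Mul(72, a))
Mul(Function('t')(Add(12, Mul(-1, Add(Mul(-3, -4), -1))), Function('G')(5, 6)), Pow(j, -1)) = Mul(Mul(72, 6), Pow(-475, -1)) = Mul(432, Rational(-1, 475)) = Rational(-432, 475)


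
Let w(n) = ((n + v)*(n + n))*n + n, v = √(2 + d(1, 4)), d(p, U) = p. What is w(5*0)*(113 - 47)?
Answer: 0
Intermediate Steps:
v = √3 (v = √(2 + 1) = √3 ≈ 1.7320)
w(n) = n + 2*n²*(n + √3) (w(n) = ((n + √3)*(n + n))*n + n = ((n + √3)*(2*n))*n + n = (2*n*(n + √3))*n + n = 2*n²*(n + √3) + n = n + 2*n²*(n + √3))
w(5*0)*(113 - 47) = ((5*0)*(1 + 2*(5*0)² + 2*(5*0)*√3))*(113 - 47) = (0*(1 + 2*0² + 2*0*√3))*66 = (0*(1 + 2*0 + 0))*66 = (0*(1 + 0 + 0))*66 = (0*1)*66 = 0*66 = 0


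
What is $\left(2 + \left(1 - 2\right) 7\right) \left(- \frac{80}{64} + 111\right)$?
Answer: $- \frac{2195}{4} \approx -548.75$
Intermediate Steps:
$\left(2 + \left(1 - 2\right) 7\right) \left(- \frac{80}{64} + 111\right) = \left(2 + \left(1 - 2\right) 7\right) \left(\left(-80\right) \frac{1}{64} + 111\right) = \left(2 - 7\right) \left(- \frac{5}{4} + 111\right) = \left(2 - 7\right) \frac{439}{4} = \left(-5\right) \frac{439}{4} = - \frac{2195}{4}$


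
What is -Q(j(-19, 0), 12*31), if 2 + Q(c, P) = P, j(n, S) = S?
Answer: -370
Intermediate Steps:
Q(c, P) = -2 + P
-Q(j(-19, 0), 12*31) = -(-2 + 12*31) = -(-2 + 372) = -1*370 = -370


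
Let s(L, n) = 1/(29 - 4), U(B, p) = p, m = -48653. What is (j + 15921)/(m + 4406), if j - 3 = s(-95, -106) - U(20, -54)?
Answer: -399451/1106175 ≈ -0.36111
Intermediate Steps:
s(L, n) = 1/25
j = 1426/25 (j = 3 + (1/25 - 1*(-54)) = 3 + (1/25 + 54) = 3 + 1351/25 = 1426/25 ≈ 57.040)
(j + 15921)/(m + 4406) = (1426/25 + 15921)/(-48653 + 4406) = (399451/25)/(-44247) = (399451/25)*(-1/44247) = -399451/1106175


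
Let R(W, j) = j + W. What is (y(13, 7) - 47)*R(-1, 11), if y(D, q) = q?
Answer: -400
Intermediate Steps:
R(W, j) = W + j
(y(13, 7) - 47)*R(-1, 11) = (7 - 47)*(-1 + 11) = -40*10 = -400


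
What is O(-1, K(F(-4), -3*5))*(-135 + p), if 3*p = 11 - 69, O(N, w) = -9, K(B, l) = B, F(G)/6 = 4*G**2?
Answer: 1389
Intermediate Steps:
F(G) = 24*G**2 (F(G) = 6*(4*G**2) = 24*G**2)
p = -58/3 (p = (11 - 69)/3 = (1/3)*(-58) = -58/3 ≈ -19.333)
O(-1, K(F(-4), -3*5))*(-135 + p) = -9*(-135 - 58/3) = -9*(-463/3) = 1389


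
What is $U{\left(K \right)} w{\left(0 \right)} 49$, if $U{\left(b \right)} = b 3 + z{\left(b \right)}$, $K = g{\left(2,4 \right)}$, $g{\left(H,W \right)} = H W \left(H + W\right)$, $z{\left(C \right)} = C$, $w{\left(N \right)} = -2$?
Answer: $-18816$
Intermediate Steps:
$g{\left(H,W \right)} = H W \left(H + W\right)$
$K = 48$ ($K = 2 \cdot 4 \left(2 + 4\right) = 2 \cdot 4 \cdot 6 = 48$)
$U{\left(b \right)} = 4 b$ ($U{\left(b \right)} = b 3 + b = 3 b + b = 4 b$)
$U{\left(K \right)} w{\left(0 \right)} 49 = 4 \cdot 48 \left(-2\right) 49 = 192 \left(-2\right) 49 = \left(-384\right) 49 = -18816$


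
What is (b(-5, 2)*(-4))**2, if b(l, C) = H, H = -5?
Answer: 400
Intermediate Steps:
b(l, C) = -5
(b(-5, 2)*(-4))**2 = (-5*(-4))**2 = 20**2 = 400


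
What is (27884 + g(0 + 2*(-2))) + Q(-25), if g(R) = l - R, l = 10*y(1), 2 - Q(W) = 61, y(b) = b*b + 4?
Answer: 27879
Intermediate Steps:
y(b) = 4 + b² (y(b) = b² + 4 = 4 + b²)
Q(W) = -59 (Q(W) = 2 - 1*61 = 2 - 61 = -59)
l = 50 (l = 10*(4 + 1²) = 10*(4 + 1) = 10*5 = 50)
g(R) = 50 - R
(27884 + g(0 + 2*(-2))) + Q(-25) = (27884 + (50 - (0 + 2*(-2)))) - 59 = (27884 + (50 - (0 - 4))) - 59 = (27884 + (50 - 1*(-4))) - 59 = (27884 + (50 + 4)) - 59 = (27884 + 54) - 59 = 27938 - 59 = 27879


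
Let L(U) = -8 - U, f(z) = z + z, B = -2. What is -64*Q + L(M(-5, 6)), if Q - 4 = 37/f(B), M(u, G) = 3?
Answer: 325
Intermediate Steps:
f(z) = 2*z
Q = -21/4 (Q = 4 + 37/((2*(-2))) = 4 + 37/(-4) = 4 + 37*(-¼) = 4 - 37/4 = -21/4 ≈ -5.2500)
-64*Q + L(M(-5, 6)) = -64*(-21/4) + (-8 - 1*3) = 336 + (-8 - 3) = 336 - 11 = 325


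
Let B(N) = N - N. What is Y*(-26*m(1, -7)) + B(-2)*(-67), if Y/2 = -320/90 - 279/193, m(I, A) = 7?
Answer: 3162068/1737 ≈ 1820.4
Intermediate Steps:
B(N) = 0
Y = -17374/1737 (Y = 2*(-320/90 - 279/193) = 2*(-320*1/90 - 279*1/193) = 2*(-32/9 - 279/193) = 2*(-8687/1737) = -17374/1737 ≈ -10.002)
Y*(-26*m(1, -7)) + B(-2)*(-67) = -(-451724)*7/1737 + 0*(-67) = -17374/1737*(-182) + 0 = 3162068/1737 + 0 = 3162068/1737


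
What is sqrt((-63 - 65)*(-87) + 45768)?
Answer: 2*sqrt(14226) ≈ 238.55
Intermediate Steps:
sqrt((-63 - 65)*(-87) + 45768) = sqrt(-128*(-87) + 45768) = sqrt(11136 + 45768) = sqrt(56904) = 2*sqrt(14226)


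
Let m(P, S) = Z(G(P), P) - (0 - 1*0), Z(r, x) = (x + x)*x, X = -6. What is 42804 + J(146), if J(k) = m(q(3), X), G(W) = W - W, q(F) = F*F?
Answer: 42966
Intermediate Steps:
q(F) = F²
G(W) = 0
Z(r, x) = 2*x² (Z(r, x) = (2*x)*x = 2*x²)
m(P, S) = 2*P² (m(P, S) = 2*P² - (0 - 1*0) = 2*P² - (0 + 0) = 2*P² - 1*0 = 2*P² + 0 = 2*P²)
J(k) = 162 (J(k) = 2*(3²)² = 2*9² = 2*81 = 162)
42804 + J(146) = 42804 + 162 = 42966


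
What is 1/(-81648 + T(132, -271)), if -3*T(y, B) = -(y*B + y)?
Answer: -1/93528 ≈ -1.0692e-5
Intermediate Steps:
T(y, B) = y/3 + B*y/3 (T(y, B) = -(-1)*(y*B + y)/3 = -(-1)*(B*y + y)/3 = -(-1)*(y + B*y)/3 = -(-y - B*y)/3 = y/3 + B*y/3)
1/(-81648 + T(132, -271)) = 1/(-81648 + (1/3)*132*(1 - 271)) = 1/(-81648 + (1/3)*132*(-270)) = 1/(-81648 - 11880) = 1/(-93528) = -1/93528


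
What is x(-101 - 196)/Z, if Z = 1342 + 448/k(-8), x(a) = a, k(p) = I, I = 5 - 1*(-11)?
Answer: -297/1370 ≈ -0.21679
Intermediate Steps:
I = 16 (I = 5 + 11 = 16)
k(p) = 16
Z = 1370 (Z = 1342 + 448/16 = 1342 + (1/16)*448 = 1342 + 28 = 1370)
x(-101 - 196)/Z = (-101 - 196)/1370 = -297*1/1370 = -297/1370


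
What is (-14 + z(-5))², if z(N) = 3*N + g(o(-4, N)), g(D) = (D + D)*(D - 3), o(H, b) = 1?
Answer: 1089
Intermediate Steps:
g(D) = 2*D*(-3 + D) (g(D) = (2*D)*(-3 + D) = 2*D*(-3 + D))
z(N) = -4 + 3*N (z(N) = 3*N + 2*1*(-3 + 1) = 3*N + 2*1*(-2) = 3*N - 4 = -4 + 3*N)
(-14 + z(-5))² = (-14 + (-4 + 3*(-5)))² = (-14 + (-4 - 15))² = (-14 - 19)² = (-33)² = 1089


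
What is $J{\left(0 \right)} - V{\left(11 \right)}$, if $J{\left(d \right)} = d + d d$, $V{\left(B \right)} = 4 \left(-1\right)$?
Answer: $4$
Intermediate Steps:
$V{\left(B \right)} = -4$
$J{\left(d \right)} = d + d^{2}$
$J{\left(0 \right)} - V{\left(11 \right)} = 0 \left(1 + 0\right) - -4 = 0 \cdot 1 + 4 = 0 + 4 = 4$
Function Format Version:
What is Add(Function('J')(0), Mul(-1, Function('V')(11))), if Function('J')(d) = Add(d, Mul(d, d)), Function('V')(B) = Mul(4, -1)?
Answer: 4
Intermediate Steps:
Function('V')(B) = -4
Function('J')(d) = Add(d, Pow(d, 2))
Add(Function('J')(0), Mul(-1, Function('V')(11))) = Add(Mul(0, Add(1, 0)), Mul(-1, -4)) = Add(Mul(0, 1), 4) = Add(0, 4) = 4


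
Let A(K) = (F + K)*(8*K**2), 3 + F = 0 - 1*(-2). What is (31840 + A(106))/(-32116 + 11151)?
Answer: -1894016/4193 ≈ -451.71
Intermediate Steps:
F = -1 (F = -3 + (0 - 1*(-2)) = -3 + (0 + 2) = -3 + 2 = -1)
A(K) = 8*K**2*(-1 + K) (A(K) = (-1 + K)*(8*K**2) = 8*K**2*(-1 + K))
(31840 + A(106))/(-32116 + 11151) = (31840 + 8*106**2*(-1 + 106))/(-32116 + 11151) = (31840 + 8*11236*105)/(-20965) = (31840 + 9438240)*(-1/20965) = 9470080*(-1/20965) = -1894016/4193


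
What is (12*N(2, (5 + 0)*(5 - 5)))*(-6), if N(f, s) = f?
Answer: -144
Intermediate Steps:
(12*N(2, (5 + 0)*(5 - 5)))*(-6) = (12*2)*(-6) = 24*(-6) = -144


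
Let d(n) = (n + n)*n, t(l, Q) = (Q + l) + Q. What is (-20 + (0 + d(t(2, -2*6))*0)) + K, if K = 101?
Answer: 81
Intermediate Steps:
t(l, Q) = l + 2*Q
d(n) = 2*n² (d(n) = (2*n)*n = 2*n²)
(-20 + (0 + d(t(2, -2*6))*0)) + K = (-20 + (0 + (2*(2 + 2*(-2*6))²)*0)) + 101 = (-20 + (0 + (2*(2 + 2*(-12))²)*0)) + 101 = (-20 + (0 + (2*(2 - 24)²)*0)) + 101 = (-20 + (0 + (2*(-22)²)*0)) + 101 = (-20 + (0 + (2*484)*0)) + 101 = (-20 + (0 + 968*0)) + 101 = (-20 + (0 + 0)) + 101 = (-20 + 0) + 101 = -20 + 101 = 81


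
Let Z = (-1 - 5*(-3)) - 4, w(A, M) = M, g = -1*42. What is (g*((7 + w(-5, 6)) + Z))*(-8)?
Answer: 7728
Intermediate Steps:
g = -42
Z = 10 (Z = (-1 + 15) - 4 = 14 - 4 = 10)
(g*((7 + w(-5, 6)) + Z))*(-8) = -42*((7 + 6) + 10)*(-8) = -42*(13 + 10)*(-8) = -42*23*(-8) = -966*(-8) = 7728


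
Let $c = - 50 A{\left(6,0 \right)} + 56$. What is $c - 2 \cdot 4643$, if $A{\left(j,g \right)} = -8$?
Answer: $-8830$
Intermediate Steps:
$c = 456$ ($c = \left(-50\right) \left(-8\right) + 56 = 400 + 56 = 456$)
$c - 2 \cdot 4643 = 456 - 2 \cdot 4643 = 456 - 9286 = -8830$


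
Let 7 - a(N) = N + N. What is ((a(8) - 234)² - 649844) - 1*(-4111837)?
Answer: 3521042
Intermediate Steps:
a(N) = 7 - 2*N (a(N) = 7 - (N + N) = 7 - 2*N)
((a(8) - 234)² - 649844) - 1*(-4111837) = (((7 - 2*8) - 234)² - 649844) - 1*(-4111837) = (((7 - 16) - 234)² - 649844) + 4111837 = ((-9 - 234)² - 649844) + 4111837 = ((-243)² - 649844) + 4111837 = (59049 - 649844) + 4111837 = -590795 + 4111837 = 3521042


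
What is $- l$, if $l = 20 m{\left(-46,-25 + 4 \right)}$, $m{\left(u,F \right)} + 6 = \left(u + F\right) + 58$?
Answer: $300$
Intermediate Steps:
$m{\left(u,F \right)} = 52 + F + u$ ($m{\left(u,F \right)} = -6 + \left(\left(u + F\right) + 58\right) = -6 + \left(\left(F + u\right) + 58\right) = -6 + \left(58 + F + u\right) = 52 + F + u$)
$l = -300$ ($l = 20 \left(52 + \left(-25 + 4\right) - 46\right) = 20 \left(52 - 21 - 46\right) = 20 \left(-15\right) = -300$)
$- l = \left(-1\right) \left(-300\right) = 300$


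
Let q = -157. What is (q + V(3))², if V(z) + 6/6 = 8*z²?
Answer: 7396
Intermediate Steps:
V(z) = -1 + 8*z²
(q + V(3))² = (-157 + (-1 + 8*3²))² = (-157 + (-1 + 8*9))² = (-157 + (-1 + 72))² = (-157 + 71)² = (-86)² = 7396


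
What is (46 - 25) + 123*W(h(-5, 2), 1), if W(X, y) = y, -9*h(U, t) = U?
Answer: 144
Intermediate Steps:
h(U, t) = -U/9
(46 - 25) + 123*W(h(-5, 2), 1) = (46 - 25) + 123*1 = 21 + 123 = 144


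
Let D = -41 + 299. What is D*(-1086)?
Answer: -280188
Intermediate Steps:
D = 258
D*(-1086) = 258*(-1086) = -280188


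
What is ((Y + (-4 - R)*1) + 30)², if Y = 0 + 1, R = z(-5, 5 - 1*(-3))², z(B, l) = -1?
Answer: 676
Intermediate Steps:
R = 1 (R = (-1)² = 1)
Y = 1
((Y + (-4 - R)*1) + 30)² = ((1 + (-4 - 1*1)*1) + 30)² = ((1 + (-4 - 1)*1) + 30)² = ((1 - 5*1) + 30)² = ((1 - 5) + 30)² = (-4 + 30)² = 26² = 676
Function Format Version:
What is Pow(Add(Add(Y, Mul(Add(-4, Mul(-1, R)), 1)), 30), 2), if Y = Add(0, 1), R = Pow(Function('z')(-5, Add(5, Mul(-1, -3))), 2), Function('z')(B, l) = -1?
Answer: 676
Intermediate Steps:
R = 1 (R = Pow(-1, 2) = 1)
Y = 1
Pow(Add(Add(Y, Mul(Add(-4, Mul(-1, R)), 1)), 30), 2) = Pow(Add(Add(1, Mul(Add(-4, Mul(-1, 1)), 1)), 30), 2) = Pow(Add(Add(1, Mul(Add(-4, -1), 1)), 30), 2) = Pow(Add(Add(1, Mul(-5, 1)), 30), 2) = Pow(Add(Add(1, -5), 30), 2) = Pow(Add(-4, 30), 2) = Pow(26, 2) = 676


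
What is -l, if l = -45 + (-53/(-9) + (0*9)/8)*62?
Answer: -2881/9 ≈ -320.11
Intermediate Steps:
l = 2881/9 (l = -45 + (-53*(-⅑) + 0*(⅛))*62 = -45 + (53/9 + 0)*62 = -45 + (53/9)*62 = -45 + 3286/9 = 2881/9 ≈ 320.11)
-l = -1*2881/9 = -2881/9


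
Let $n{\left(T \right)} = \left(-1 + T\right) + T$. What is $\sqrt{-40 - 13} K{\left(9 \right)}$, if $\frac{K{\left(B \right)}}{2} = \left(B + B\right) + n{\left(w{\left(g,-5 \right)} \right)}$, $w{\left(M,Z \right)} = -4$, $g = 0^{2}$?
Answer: $18 i \sqrt{53} \approx 131.04 i$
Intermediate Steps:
$g = 0$
$n{\left(T \right)} = -1 + 2 T$
$K{\left(B \right)} = -18 + 4 B$ ($K{\left(B \right)} = 2 \left(\left(B + B\right) + \left(-1 + 2 \left(-4\right)\right)\right) = 2 \left(2 B - 9\right) = 2 \left(-9 + 2 B\right) = -18 + 4 B$)
$\sqrt{-40 - 13} K{\left(9 \right)} = \sqrt{-40 - 13} \left(-18 + 4 \cdot 9\right) = \sqrt{-53} \left(-18 + 36\right) = i \sqrt{53} \cdot 18 = 18 i \sqrt{53}$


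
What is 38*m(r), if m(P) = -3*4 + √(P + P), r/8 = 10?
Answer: -456 + 152*√10 ≈ 24.666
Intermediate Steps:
r = 80 (r = 8*10 = 80)
m(P) = -12 + √2*√P (m(P) = -12 + √(2*P) = -12 + √2*√P)
38*m(r) = 38*(-12 + √2*√80) = 38*(-12 + √2*(4*√5)) = 38*(-12 + 4*√10) = -456 + 152*√10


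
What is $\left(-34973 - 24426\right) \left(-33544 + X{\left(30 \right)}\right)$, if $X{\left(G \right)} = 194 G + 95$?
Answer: $1641134971$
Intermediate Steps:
$X{\left(G \right)} = 95 + 194 G$
$\left(-34973 - 24426\right) \left(-33544 + X{\left(30 \right)}\right) = \left(-34973 - 24426\right) \left(-33544 + \left(95 + 194 \cdot 30\right)\right) = - 59399 \left(-33544 + \left(95 + 5820\right)\right) = - 59399 \left(-33544 + 5915\right) = \left(-59399\right) \left(-27629\right) = 1641134971$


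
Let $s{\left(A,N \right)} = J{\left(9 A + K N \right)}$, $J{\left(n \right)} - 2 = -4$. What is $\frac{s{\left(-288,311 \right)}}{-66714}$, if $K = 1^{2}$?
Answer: $\frac{1}{33357} \approx 2.9979 \cdot 10^{-5}$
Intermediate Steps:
$K = 1$
$J{\left(n \right)} = -2$ ($J{\left(n \right)} = 2 - 4 = -2$)
$s{\left(A,N \right)} = -2$
$\frac{s{\left(-288,311 \right)}}{-66714} = - \frac{2}{-66714} = \left(-2\right) \left(- \frac{1}{66714}\right) = \frac{1}{33357}$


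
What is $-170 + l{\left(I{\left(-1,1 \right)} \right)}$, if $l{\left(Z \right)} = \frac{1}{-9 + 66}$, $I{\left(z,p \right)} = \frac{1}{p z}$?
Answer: $- \frac{9689}{57} \approx -169.98$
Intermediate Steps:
$I{\left(z,p \right)} = \frac{1}{p z}$
$l{\left(Z \right)} = \frac{1}{57}$
$-170 + l{\left(I{\left(-1,1 \right)} \right)} = -170 + \frac{1}{57} = - \frac{9689}{57}$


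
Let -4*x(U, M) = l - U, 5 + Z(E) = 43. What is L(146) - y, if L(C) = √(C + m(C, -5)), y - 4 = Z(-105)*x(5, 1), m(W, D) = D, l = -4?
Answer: -179/2 + √141 ≈ -77.626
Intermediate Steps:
Z(E) = 38 (Z(E) = -5 + 43 = 38)
x(U, M) = 1 + U/4 (x(U, M) = -(-4 - U)/4 = 1 + U/4)
y = 179/2 (y = 4 + 38*(1 + (¼)*5) = 4 + 38*(1 + 5/4) = 4 + 38*(9/4) = 4 + 171/2 = 179/2 ≈ 89.500)
L(C) = √(-5 + C) (L(C) = √(C - 5) = √(-5 + C))
L(146) - y = √(-5 + 146) - 1*179/2 = √141 - 179/2 = -179/2 + √141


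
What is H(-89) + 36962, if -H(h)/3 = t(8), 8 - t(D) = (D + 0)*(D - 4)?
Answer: 37034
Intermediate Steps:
t(D) = 8 - D*(-4 + D) (t(D) = 8 - (D + 0)*(D - 4) = 8 - D*(-4 + D))
H(h) = 72 (H(h) = -3*(8 - 1*8**2 + 4*8) = -3*(8 - 1*64 + 32) = -3*(8 - 64 + 32) = -3*(-24) = 72)
H(-89) + 36962 = 72 + 36962 = 37034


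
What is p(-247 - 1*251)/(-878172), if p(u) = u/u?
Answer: -1/878172 ≈ -1.1387e-6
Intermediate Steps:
p(u) = 1
p(-247 - 1*251)/(-878172) = 1/(-878172) = 1*(-1/878172) = -1/878172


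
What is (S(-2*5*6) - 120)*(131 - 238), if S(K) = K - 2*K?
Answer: 6420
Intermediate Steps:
S(K) = -K
(S(-2*5*6) - 120)*(131 - 238) = (-(-2*5)*6 - 120)*(131 - 238) = (-(-10)*6 - 120)*(-107) = (-1*(-60) - 120)*(-107) = (60 - 120)*(-107) = -60*(-107) = 6420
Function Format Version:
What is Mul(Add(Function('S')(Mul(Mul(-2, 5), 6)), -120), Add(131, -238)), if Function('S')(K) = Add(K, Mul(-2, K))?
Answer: 6420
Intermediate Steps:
Function('S')(K) = Mul(-1, K)
Mul(Add(Function('S')(Mul(Mul(-2, 5), 6)), -120), Add(131, -238)) = Mul(Add(Mul(-1, Mul(Mul(-2, 5), 6)), -120), Add(131, -238)) = Mul(Add(Mul(-1, Mul(-10, 6)), -120), -107) = Mul(Add(Mul(-1, -60), -120), -107) = Mul(Add(60, -120), -107) = Mul(-60, -107) = 6420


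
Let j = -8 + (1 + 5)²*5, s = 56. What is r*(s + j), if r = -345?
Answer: -78660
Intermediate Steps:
j = 172 (j = -8 + 6²*5 = -8 + 36*5 = -8 + 180 = 172)
r*(s + j) = -345*(56 + 172) = -345*228 = -78660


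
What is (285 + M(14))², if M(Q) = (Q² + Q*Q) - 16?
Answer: 436921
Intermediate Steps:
M(Q) = -16 + 2*Q² (M(Q) = (Q² + Q²) - 16 = 2*Q² - 16 = -16 + 2*Q²)
(285 + M(14))² = (285 + (-16 + 2*14²))² = (285 + (-16 + 2*196))² = (285 + (-16 + 392))² = (285 + 376)² = 661² = 436921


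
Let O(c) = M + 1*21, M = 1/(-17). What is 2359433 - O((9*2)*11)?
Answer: 40110005/17 ≈ 2.3594e+6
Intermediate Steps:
M = -1/17 ≈ -0.058824
O(c) = 356/17 (O(c) = -1/17 + 1*21 = -1/17 + 21 = 356/17)
2359433 - O((9*2)*11) = 2359433 - 1*356/17 = 2359433 - 356/17 = 40110005/17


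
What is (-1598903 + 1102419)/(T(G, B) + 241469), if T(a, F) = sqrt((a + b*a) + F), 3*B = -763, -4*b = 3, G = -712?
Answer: -89914121247/43730458795 + 124121*I*sqrt(3891)/43730458795 ≈ -2.0561 + 0.00017705*I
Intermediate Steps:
b = -3/4 (b = -1/4*3 = -3/4 ≈ -0.75000)
B = -763/3 (B = (1/3)*(-763) = -763/3 ≈ -254.33)
T(a, F) = sqrt(F + a/4) (T(a, F) = sqrt((a - 3*a/4) + F) = sqrt(a/4 + F) = sqrt(F + a/4))
(-1598903 + 1102419)/(T(G, B) + 241469) = (-1598903 + 1102419)/(sqrt(-712 + 4*(-763/3))/2 + 241469) = -496484/(sqrt(-712 - 3052/3)/2 + 241469) = -496484/(sqrt(-5188/3)/2 + 241469) = -496484/((2*I*sqrt(3891)/3)/2 + 241469) = -496484/(I*sqrt(3891)/3 + 241469) = -496484/(241469 + I*sqrt(3891)/3)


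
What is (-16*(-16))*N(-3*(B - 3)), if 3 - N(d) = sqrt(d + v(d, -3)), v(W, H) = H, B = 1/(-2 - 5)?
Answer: 768 - 768*sqrt(35)/7 ≈ 118.92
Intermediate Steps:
B = -1/7 (B = 1/(-7) = -1/7 ≈ -0.14286)
N(d) = 3 - sqrt(-3 + d) (N(d) = 3 - sqrt(d - 3) = 3 - sqrt(-3 + d))
(-16*(-16))*N(-3*(B - 3)) = (-16*(-16))*(3 - sqrt(-3 - 3*(-1/7 - 3))) = 256*(3 - sqrt(-3 - 3*(-22/7))) = 256*(3 - sqrt(-3 + 66/7)) = 256*(3 - sqrt(45/7)) = 256*(3 - 3*sqrt(35)/7) = 768 - 768*sqrt(35)/7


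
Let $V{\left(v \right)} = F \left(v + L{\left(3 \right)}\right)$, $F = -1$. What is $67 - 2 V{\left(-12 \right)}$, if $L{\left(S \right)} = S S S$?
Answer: $97$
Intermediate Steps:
$L{\left(S \right)} = S^{3}$ ($L{\left(S \right)} = S^{2} S = S^{3}$)
$V{\left(v \right)} = -27 - v$ ($V{\left(v \right)} = - (v + 3^{3}) = - (v + 27) = - (27 + v) = -27 - v$)
$67 - 2 V{\left(-12 \right)} = 67 - 2 \left(-27 - -12\right) = 67 - 2 \left(-27 + 12\right) = 67 - -30 = 67 + 30 = 97$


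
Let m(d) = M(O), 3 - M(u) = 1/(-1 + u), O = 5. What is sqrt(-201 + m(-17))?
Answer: I*sqrt(793)/2 ≈ 14.08*I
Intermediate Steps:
M(u) = 3 - 1/(-1 + u)
m(d) = 11/4 (m(d) = (-4 + 3*5)/(-1 + 5) = (-4 + 15)/4 = (1/4)*11 = 11/4)
sqrt(-201 + m(-17)) = sqrt(-201 + 11/4) = sqrt(-793/4) = I*sqrt(793)/2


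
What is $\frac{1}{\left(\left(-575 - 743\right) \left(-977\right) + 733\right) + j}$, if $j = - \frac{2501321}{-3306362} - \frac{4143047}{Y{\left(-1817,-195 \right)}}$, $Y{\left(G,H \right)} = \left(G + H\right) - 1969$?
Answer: $\frac{13162627122}{16972687244824033} \approx 7.7552 \cdot 10^{-7}$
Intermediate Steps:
$Y{\left(G,H \right)} = -1969 + G + H$
$j = \frac{13708370923915}{13162627122}$ ($j = - \frac{2501321}{-3306362} - \frac{4143047}{-1969 - 1817 - 195} = \left(-2501321\right) \left(- \frac{1}{3306362}\right) - \frac{4143047}{-3981} = \frac{2501321}{3306362} - - \frac{4143047}{3981} = \frac{2501321}{3306362} + \frac{4143047}{3981} = \frac{13708370923915}{13162627122} \approx 1041.5$)
$\frac{1}{\left(\left(-575 - 743\right) \left(-977\right) + 733\right) + j} = \frac{1}{\left(\left(-575 - 743\right) \left(-977\right) + 733\right) + \frac{13708370923915}{13162627122}} = \frac{1}{\left(\left(-1318\right) \left(-977\right) + 733\right) + \frac{13708370923915}{13162627122}} = \frac{1}{\left(1287686 + 733\right) + \frac{13708370923915}{13162627122}} = \frac{1}{1288419 + \frac{13708370923915}{13162627122}} = \frac{1}{\frac{16972687244824033}{13162627122}} = \frac{13162627122}{16972687244824033}$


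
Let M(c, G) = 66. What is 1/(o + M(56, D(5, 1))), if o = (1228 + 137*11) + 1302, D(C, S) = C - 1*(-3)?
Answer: 1/4103 ≈ 0.00024372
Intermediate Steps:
D(C, S) = 3 + C (D(C, S) = C + 3 = 3 + C)
o = 4037 (o = (1228 + 1507) + 1302 = 2735 + 1302 = 4037)
1/(o + M(56, D(5, 1))) = 1/(4037 + 66) = 1/4103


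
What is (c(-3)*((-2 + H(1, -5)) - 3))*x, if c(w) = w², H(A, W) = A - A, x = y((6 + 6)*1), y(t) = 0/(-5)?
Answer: 0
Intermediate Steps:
y(t) = 0 (y(t) = 0*(-⅕) = 0)
x = 0
H(A, W) = 0
(c(-3)*((-2 + H(1, -5)) - 3))*x = ((-3)²*((-2 + 0) - 3))*0 = (9*(-2 - 3))*0 = (9*(-5))*0 = -45*0 = 0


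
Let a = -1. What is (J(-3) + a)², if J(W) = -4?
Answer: 25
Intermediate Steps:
(J(-3) + a)² = (-4 - 1)² = (-5)² = 25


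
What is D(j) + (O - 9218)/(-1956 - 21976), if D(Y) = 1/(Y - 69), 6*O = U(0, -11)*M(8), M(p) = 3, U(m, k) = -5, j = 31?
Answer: 326447/909416 ≈ 0.35896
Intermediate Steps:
O = -5/2 (O = (-5*3)/6 = (⅙)*(-15) = -5/2 ≈ -2.5000)
D(Y) = 1/(-69 + Y)
D(j) + (O - 9218)/(-1956 - 21976) = 1/(-69 + 31) + (-5/2 - 9218)/(-1956 - 21976) = 1/(-38) - 18441/2/(-23932) = -1/38 - 18441/2*(-1/23932) = -1/38 + 18441/47864 = 326447/909416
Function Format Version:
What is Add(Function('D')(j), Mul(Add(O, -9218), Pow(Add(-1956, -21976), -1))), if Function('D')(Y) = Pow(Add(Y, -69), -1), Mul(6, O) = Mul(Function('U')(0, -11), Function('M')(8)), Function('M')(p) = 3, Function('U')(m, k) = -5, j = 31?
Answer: Rational(326447, 909416) ≈ 0.35896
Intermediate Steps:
O = Rational(-5, 2) (O = Mul(Rational(1, 6), Mul(-5, 3)) = Mul(Rational(1, 6), -15) = Rational(-5, 2) ≈ -2.5000)
Function('D')(Y) = Pow(Add(-69, Y), -1)
Add(Function('D')(j), Mul(Add(O, -9218), Pow(Add(-1956, -21976), -1))) = Add(Pow(Add(-69, 31), -1), Mul(Add(Rational(-5, 2), -9218), Pow(Add(-1956, -21976), -1))) = Add(Pow(-38, -1), Mul(Rational(-18441, 2), Pow(-23932, -1))) = Add(Rational(-1, 38), Mul(Rational(-18441, 2), Rational(-1, 23932))) = Add(Rational(-1, 38), Rational(18441, 47864)) = Rational(326447, 909416)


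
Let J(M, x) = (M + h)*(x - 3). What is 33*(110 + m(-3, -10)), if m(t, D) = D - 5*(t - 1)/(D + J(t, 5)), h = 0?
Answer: 13035/4 ≈ 3258.8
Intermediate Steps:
J(M, x) = M*(-3 + x) (J(M, x) = (M + 0)*(x - 3) = M*(-3 + x))
m(t, D) = D - 5*(-1 + t)/(D + 2*t) (m(t, D) = D - 5*(t - 1)/(D + t*(-3 + 5)) = D - 5*(-1 + t)/(D + t*2) = D - 5*(-1 + t)/(D + 2*t))
33*(110 + m(-3, -10)) = 33*(110 + (5 + (-10)**2 - 5*(-3) + 2*(-10)*(-3))/(-10 + 2*(-3))) = 33*(110 + (5 + 100 + 15 + 60)/(-10 - 6)) = 33*(110 + 180/(-16)) = 33*(110 - 1/16*180) = 33*(110 - 45/4) = 33*(395/4) = 13035/4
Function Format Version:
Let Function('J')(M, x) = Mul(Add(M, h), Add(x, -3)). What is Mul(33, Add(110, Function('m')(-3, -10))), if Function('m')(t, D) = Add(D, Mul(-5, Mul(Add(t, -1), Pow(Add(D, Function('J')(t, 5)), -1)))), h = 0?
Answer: Rational(13035, 4) ≈ 3258.8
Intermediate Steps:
Function('J')(M, x) = Mul(M, Add(-3, x)) (Function('J')(M, x) = Mul(Add(M, 0), Add(x, -3)) = Mul(M, Add(-3, x)))
Function('m')(t, D) = Add(D, Mul(-5, Pow(Add(D, Mul(2, t)), -1), Add(-1, t))) (Function('m')(t, D) = Add(D, Mul(-5, Mul(Add(t, -1), Pow(Add(D, Mul(t, Add(-3, 5))), -1)))) = Add(D, Mul(-5, Mul(Add(-1, t), Pow(Add(D, Mul(t, 2)), -1)))) = Add(D, Mul(-5, Mul(Add(-1, t), Pow(Add(D, Mul(2, t)), -1)))) = Add(D, Mul(-5, Mul(Pow(Add(D, Mul(2, t)), -1), Add(-1, t)))) = Add(D, Mul(-5, Pow(Add(D, Mul(2, t)), -1), Add(-1, t))))
Mul(33, Add(110, Function('m')(-3, -10))) = Mul(33, Add(110, Mul(Pow(Add(-10, Mul(2, -3)), -1), Add(5, Pow(-10, 2), Mul(-5, -3), Mul(2, -10, -3))))) = Mul(33, Add(110, Mul(Pow(Add(-10, -6), -1), Add(5, 100, 15, 60)))) = Mul(33, Add(110, Mul(Pow(-16, -1), 180))) = Mul(33, Add(110, Mul(Rational(-1, 16), 180))) = Mul(33, Add(110, Rational(-45, 4))) = Mul(33, Rational(395, 4)) = Rational(13035, 4)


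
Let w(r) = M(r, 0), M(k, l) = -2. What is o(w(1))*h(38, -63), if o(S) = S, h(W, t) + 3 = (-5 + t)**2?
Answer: -9242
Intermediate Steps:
h(W, t) = -3 + (-5 + t)**2
w(r) = -2
o(w(1))*h(38, -63) = -2*(-3 + (-5 - 63)**2) = -2*(-3 + (-68)**2) = -2*(-3 + 4624) = -2*4621 = -9242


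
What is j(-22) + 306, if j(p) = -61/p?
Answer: 6793/22 ≈ 308.77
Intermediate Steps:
j(-22) + 306 = -61/(-22) + 306 = -61*(-1/22) + 306 = 61/22 + 306 = 6793/22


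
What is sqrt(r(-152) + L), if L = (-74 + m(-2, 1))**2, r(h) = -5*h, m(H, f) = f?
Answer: sqrt(6089) ≈ 78.032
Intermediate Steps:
L = 5329 (L = (-74 + 1)**2 = (-73)**2 = 5329)
sqrt(r(-152) + L) = sqrt(-5*(-152) + 5329) = sqrt(760 + 5329) = sqrt(6089)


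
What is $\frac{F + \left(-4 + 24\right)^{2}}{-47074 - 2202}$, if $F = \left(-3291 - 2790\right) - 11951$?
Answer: $\frac{4408}{12319} \approx 0.35782$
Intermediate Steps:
$F = -18032$ ($F = -6081 - 11951 = -18032$)
$\frac{F + \left(-4 + 24\right)^{2}}{-47074 - 2202} = \frac{-18032 + \left(-4 + 24\right)^{2}}{-47074 - 2202} = \frac{-18032 + 20^{2}}{-49276} = \left(-18032 + 400\right) \left(- \frac{1}{49276}\right) = \left(-17632\right) \left(- \frac{1}{49276}\right) = \frac{4408}{12319}$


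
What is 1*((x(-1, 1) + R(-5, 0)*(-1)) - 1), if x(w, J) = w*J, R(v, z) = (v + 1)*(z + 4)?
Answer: 14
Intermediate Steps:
R(v, z) = (1 + v)*(4 + z)
x(w, J) = J*w
1*((x(-1, 1) + R(-5, 0)*(-1)) - 1) = 1*((1*(-1) + (4 + 0 + 4*(-5) - 5*0)*(-1)) - 1) = 1*((-1 + (4 + 0 - 20 + 0)*(-1)) - 1) = 1*((-1 - 16*(-1)) - 1) = 1*((-1 + 16) - 1) = 1*(15 - 1) = 1*14 = 14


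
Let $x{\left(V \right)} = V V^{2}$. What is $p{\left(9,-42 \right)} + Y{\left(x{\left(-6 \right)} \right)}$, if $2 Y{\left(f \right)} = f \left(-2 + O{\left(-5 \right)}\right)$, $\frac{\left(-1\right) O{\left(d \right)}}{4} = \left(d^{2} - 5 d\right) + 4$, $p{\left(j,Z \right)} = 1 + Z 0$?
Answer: $23545$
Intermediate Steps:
$x{\left(V \right)} = V^{3}$
$p{\left(j,Z \right)} = 1$ ($p{\left(j,Z \right)} = 1 + 0 = 1$)
$O{\left(d \right)} = -16 - 4 d^{2} + 20 d$ ($O{\left(d \right)} = - 4 \left(\left(d^{2} - 5 d\right) + 4\right) = - 4 \left(4 + d^{2} - 5 d\right) = -16 - 4 d^{2} + 20 d$)
$Y{\left(f \right)} = - 109 f$ ($Y{\left(f \right)} = \frac{f \left(-2 - \left(116 + 100\right)\right)}{2} = \frac{f \left(-2 - 216\right)}{2} = \frac{f \left(-218\right)}{2} = \frac{\left(-218\right) f}{2} = - 109 f$)
$p{\left(9,-42 \right)} + Y{\left(x{\left(-6 \right)} \right)} = 1 - 109 \left(-6\right)^{3} = 1 - -23544 = 1 + 23544 = 23545$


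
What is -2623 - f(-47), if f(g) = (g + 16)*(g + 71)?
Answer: -1879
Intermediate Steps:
f(g) = (16 + g)*(71 + g)
-2623 - f(-47) = -2623 - (1136 + (-47)² + 87*(-47)) = -2623 - (1136 + 2209 - 4089) = -2623 - 1*(-744) = -2623 + 744 = -1879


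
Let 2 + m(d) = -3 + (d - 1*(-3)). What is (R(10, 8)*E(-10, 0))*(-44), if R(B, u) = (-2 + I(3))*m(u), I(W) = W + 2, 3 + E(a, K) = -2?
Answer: 3960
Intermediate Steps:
E(a, K) = -5 (E(a, K) = -3 - 2 = -5)
I(W) = 2 + W
m(d) = -2 + d (m(d) = -2 + (-3 + (d - 1*(-3))) = -2 + (-3 + (d + 3)) = -2 + (-3 + (3 + d)) = -2 + d)
R(B, u) = -6 + 3*u (R(B, u) = (-2 + (2 + 3))*(-2 + u) = (-2 + 5)*(-2 + u) = 3*(-2 + u) = -6 + 3*u)
(R(10, 8)*E(-10, 0))*(-44) = ((-6 + 3*8)*(-5))*(-44) = ((-6 + 24)*(-5))*(-44) = (18*(-5))*(-44) = -90*(-44) = 3960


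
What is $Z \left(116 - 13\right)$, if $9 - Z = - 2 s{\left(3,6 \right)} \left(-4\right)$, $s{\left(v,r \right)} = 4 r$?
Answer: $-18849$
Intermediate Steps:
$Z = -183$ ($Z = 9 - - 2 \cdot 4 \cdot 6 \left(-4\right) = 9 - \left(-2\right) 24 \left(-4\right) = 9 - \left(-48\right) \left(-4\right) = 9 - 192 = -183$)
$Z \left(116 - 13\right) = - 183 \left(116 - 13\right) = \left(-183\right) 103 = -18849$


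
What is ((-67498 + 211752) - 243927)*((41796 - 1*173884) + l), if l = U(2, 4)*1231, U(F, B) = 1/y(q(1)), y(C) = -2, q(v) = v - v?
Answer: 26453911911/2 ≈ 1.3227e+10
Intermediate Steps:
q(v) = 0
U(F, B) = -1/2 (U(F, B) = 1/(-2) = -1/2)
l = -1231/2 (l = -1/2*1231 = -1231/2 ≈ -615.50)
((-67498 + 211752) - 243927)*((41796 - 1*173884) + l) = ((-67498 + 211752) - 243927)*((41796 - 1*173884) - 1231/2) = (144254 - 243927)*((41796 - 173884) - 1231/2) = -99673*(-132088 - 1231/2) = -99673*(-265407/2) = 26453911911/2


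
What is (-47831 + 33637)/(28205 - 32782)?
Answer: 14194/4577 ≈ 3.1012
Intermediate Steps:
(-47831 + 33637)/(28205 - 32782) = -14194/(-4577) = -14194*(-1/4577) = 14194/4577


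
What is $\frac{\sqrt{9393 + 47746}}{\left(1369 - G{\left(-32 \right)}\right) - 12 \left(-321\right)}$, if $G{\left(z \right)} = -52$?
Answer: $\frac{\sqrt{57139}}{5273} \approx 0.045332$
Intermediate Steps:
$\frac{\sqrt{9393 + 47746}}{\left(1369 - G{\left(-32 \right)}\right) - 12 \left(-321\right)} = \frac{\sqrt{9393 + 47746}}{\left(1369 - -52\right) - 12 \left(-321\right)} = \frac{\sqrt{57139}}{\left(1369 + 52\right) - -3852} = \frac{\sqrt{57139}}{1421 + 3852} = \frac{\sqrt{57139}}{5273}$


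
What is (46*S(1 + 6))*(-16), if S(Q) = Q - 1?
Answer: -4416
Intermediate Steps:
S(Q) = -1 + Q
(46*S(1 + 6))*(-16) = (46*(-1 + (1 + 6)))*(-16) = (46*(-1 + 7))*(-16) = (46*6)*(-16) = 276*(-16) = -4416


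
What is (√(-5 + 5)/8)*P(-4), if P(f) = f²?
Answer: 0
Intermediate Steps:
(√(-5 + 5)/8)*P(-4) = (√(-5 + 5)/8)*(-4)² = (√0*(⅛))*16 = (0*(⅛))*16 = 0*16 = 0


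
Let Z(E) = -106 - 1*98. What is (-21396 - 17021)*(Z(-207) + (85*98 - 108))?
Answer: -308027506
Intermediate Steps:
Z(E) = -204 (Z(E) = -106 - 98 = -204)
(-21396 - 17021)*(Z(-207) + (85*98 - 108)) = (-21396 - 17021)*(-204 + (85*98 - 108)) = -38417*(-204 + (8330 - 108)) = -38417*(-204 + 8222) = -38417*8018 = -308027506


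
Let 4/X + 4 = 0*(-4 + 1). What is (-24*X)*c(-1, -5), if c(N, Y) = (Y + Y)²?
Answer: 2400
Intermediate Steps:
c(N, Y) = 4*Y² (c(N, Y) = (2*Y)² = 4*Y²)
X = -1 (X = 4/(-4 + 0*(-4 + 1)) = 4/(-4 + 0*(-3)) = 4/(-4 + 0) = 4/(-4) = 4*(-¼) = -1)
(-24*X)*c(-1, -5) = (-24*(-1))*(4*(-5)²) = 24*(4*25) = 24*100 = 2400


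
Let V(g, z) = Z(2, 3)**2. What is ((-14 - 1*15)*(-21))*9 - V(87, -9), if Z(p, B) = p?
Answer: 5477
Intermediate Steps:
V(g, z) = 4 (V(g, z) = 2**2 = 4)
((-14 - 1*15)*(-21))*9 - V(87, -9) = ((-14 - 1*15)*(-21))*9 - 1*4 = ((-14 - 15)*(-21))*9 - 4 = -29*(-21)*9 - 4 = 609*9 - 4 = 5481 - 4 = 5477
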